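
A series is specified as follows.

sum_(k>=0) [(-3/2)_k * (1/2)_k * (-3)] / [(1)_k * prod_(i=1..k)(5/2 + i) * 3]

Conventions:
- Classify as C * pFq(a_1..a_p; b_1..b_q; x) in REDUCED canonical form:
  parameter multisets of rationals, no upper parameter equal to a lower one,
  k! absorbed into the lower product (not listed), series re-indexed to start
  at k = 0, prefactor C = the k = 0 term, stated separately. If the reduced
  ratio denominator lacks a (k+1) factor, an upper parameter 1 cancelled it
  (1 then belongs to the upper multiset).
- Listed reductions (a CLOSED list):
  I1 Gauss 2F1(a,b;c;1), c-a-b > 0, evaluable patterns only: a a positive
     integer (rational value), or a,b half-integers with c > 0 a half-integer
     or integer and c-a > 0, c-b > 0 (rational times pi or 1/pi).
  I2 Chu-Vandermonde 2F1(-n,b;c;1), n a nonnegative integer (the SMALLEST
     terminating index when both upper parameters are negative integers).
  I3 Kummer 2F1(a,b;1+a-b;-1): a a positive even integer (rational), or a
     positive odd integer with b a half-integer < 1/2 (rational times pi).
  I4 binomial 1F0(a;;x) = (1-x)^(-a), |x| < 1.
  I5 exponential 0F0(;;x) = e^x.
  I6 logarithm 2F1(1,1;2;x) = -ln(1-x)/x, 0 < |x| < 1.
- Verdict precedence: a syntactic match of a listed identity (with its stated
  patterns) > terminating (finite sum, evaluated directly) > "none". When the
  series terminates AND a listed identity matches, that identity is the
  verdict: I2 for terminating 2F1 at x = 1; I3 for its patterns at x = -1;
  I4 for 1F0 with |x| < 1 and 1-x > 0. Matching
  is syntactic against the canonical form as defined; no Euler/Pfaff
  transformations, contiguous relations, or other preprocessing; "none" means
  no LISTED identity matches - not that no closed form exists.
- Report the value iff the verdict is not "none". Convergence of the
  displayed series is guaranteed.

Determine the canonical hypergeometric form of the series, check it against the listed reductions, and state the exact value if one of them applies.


Canonical form: C = -1 times 2F1 with upper {-3/2, 1/2}, lower {7/2}, x = 1. Verdict: Gauss's theorem I1 (half-integer case) matches (x = 1; upper {-3/2, 1/2} half-integers, c = 7/2 in the evaluable pattern). Hence: (-525/2048) * pi.

Structural cue: from the first term -1: the constant factors (C = -1, x = 1) combine into one prefactor.
Term ratio: r(k) = 1 * (k-3/2) (k+1/2) / [(k+7/2) (k+1)] - rational; roots negated = parameters, x = 1, C = -1.


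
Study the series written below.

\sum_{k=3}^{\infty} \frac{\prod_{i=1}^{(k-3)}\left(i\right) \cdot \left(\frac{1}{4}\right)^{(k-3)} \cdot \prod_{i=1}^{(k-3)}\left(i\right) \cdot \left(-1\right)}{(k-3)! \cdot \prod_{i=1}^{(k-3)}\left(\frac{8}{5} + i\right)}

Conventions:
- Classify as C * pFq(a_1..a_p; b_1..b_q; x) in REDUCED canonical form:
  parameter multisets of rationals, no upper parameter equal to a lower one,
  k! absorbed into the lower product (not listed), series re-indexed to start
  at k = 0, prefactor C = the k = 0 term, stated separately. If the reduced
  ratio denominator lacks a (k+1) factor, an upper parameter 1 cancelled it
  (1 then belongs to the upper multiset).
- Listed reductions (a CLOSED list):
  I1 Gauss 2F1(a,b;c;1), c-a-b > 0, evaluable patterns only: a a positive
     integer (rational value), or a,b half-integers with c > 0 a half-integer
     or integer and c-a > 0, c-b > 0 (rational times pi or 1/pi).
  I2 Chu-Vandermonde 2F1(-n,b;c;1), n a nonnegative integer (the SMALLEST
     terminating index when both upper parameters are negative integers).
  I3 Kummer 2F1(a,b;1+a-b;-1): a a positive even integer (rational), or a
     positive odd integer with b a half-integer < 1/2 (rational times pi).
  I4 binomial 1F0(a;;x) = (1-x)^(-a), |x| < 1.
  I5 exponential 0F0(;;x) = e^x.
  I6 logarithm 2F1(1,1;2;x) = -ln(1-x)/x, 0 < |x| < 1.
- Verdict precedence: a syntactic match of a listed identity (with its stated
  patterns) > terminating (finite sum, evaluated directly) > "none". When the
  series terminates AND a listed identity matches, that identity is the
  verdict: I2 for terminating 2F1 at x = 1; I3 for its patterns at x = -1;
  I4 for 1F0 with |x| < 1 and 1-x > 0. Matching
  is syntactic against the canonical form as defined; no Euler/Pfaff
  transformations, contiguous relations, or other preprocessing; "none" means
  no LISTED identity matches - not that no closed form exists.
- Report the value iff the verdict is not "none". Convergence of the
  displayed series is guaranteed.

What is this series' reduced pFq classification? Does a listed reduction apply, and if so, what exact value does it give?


Structural cue: with t_0 = -1, the running product (prefactor -1) telescopes to a rising factorial.
Consecutive-term ratio: r(k) = \frac{1}{4} * (k+1) (k+1) / [(k+\frac{13}{5}) (k+1)] ; factor over Q: parameters, x = \frac{1}{4}, and C = -1.

At argument \frac{1}{4}: a 2F1 with upper {1, 1}, lower {\frac{13}{5}}, scaled by C = -1. Verdict: none. No listed pattern accepts 2F1(1, 1; \frac{13}{5}; \frac{1}{4}).


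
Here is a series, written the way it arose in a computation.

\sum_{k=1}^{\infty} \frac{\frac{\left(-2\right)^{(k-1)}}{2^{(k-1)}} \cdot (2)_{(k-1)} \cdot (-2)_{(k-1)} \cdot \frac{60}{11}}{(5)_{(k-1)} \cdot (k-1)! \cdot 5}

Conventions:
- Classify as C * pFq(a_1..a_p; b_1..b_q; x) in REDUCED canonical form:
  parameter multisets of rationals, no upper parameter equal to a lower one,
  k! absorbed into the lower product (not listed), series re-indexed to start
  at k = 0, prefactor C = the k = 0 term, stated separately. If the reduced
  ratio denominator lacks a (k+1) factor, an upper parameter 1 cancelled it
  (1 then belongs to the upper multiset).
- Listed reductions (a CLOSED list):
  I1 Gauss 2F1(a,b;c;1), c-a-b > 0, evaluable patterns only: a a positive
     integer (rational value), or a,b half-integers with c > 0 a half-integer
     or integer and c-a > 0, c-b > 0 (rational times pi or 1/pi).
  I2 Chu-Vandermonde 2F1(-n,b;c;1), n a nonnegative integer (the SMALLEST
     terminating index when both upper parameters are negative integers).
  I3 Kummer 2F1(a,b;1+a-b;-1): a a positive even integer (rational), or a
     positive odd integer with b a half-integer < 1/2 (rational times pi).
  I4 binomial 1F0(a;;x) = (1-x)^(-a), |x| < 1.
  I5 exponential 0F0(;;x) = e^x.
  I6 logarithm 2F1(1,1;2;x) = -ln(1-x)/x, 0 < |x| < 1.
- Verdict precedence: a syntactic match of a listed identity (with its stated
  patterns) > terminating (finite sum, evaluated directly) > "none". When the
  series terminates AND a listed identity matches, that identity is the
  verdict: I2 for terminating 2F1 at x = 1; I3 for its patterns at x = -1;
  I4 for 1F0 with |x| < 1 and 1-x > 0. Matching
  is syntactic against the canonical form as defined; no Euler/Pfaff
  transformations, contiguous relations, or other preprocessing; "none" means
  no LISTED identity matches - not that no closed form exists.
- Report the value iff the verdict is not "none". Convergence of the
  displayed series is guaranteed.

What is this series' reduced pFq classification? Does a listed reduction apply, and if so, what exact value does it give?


Key observation: t_0 being \frac{12}{11}, the two k-th powers (C = 12/11, x = -1) combine into one argument.
Term ratio: r(k) = -1 * (k-2) (k+2) / [(k+5) (k+1)] ; factor over Q: parameters, x = -1, and C = \frac{12}{11}.

This is \frac{12}{11} * 2F1(-2, 2; 5; -1) in reduced canonical form. Verdict: this is Kummer's theorem (I3) (x = -1; c = 5 equals 1+a-b for upper {-2, 2}: listed pattern). Exact value: \frac{24}{11}.


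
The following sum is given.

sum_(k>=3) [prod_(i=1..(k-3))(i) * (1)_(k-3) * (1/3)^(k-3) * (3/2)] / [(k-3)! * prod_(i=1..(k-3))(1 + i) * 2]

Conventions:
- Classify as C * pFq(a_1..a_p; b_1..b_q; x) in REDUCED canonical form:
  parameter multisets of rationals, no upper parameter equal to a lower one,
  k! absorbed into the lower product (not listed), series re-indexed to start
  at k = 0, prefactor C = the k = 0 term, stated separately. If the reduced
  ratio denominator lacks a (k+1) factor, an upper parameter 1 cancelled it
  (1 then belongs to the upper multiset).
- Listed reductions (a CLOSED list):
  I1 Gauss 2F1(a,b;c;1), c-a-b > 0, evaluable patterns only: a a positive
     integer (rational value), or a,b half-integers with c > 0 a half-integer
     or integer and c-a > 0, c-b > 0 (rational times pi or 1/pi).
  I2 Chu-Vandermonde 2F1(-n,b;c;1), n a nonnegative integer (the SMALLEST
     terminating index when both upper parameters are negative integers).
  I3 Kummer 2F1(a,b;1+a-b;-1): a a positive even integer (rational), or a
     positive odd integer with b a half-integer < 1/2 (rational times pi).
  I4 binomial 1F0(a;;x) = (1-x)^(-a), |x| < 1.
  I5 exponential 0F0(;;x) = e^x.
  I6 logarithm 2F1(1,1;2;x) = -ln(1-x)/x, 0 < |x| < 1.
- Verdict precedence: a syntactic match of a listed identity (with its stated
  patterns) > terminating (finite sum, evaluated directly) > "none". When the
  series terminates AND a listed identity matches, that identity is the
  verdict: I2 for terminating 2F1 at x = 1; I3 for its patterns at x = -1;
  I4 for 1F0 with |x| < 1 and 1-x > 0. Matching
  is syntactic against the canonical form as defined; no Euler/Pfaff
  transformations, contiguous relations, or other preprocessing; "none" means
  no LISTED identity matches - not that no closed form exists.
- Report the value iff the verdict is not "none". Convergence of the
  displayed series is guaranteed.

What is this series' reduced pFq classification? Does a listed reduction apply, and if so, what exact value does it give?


With C = 3/4: the canonical form is 2F1(1, 1; 2; 1/3). Verdict (x = 1/3): logarithm (I6) applies (the logarithm: parameters (1,1;2), x = 1/3). Value: (-9/4) * ln(2/3).

The tell: from the first term 3/4: the constant factors (C = 3/4, x = 1/3) combine into one prefactor.
Adjacent-term ratio: r(k) = (1/3) * (k+1) (k+1) / [(k+2) (k+1)] - poly over poly, x = (1/3) from leading terms; C = 3/4 at k = 0.


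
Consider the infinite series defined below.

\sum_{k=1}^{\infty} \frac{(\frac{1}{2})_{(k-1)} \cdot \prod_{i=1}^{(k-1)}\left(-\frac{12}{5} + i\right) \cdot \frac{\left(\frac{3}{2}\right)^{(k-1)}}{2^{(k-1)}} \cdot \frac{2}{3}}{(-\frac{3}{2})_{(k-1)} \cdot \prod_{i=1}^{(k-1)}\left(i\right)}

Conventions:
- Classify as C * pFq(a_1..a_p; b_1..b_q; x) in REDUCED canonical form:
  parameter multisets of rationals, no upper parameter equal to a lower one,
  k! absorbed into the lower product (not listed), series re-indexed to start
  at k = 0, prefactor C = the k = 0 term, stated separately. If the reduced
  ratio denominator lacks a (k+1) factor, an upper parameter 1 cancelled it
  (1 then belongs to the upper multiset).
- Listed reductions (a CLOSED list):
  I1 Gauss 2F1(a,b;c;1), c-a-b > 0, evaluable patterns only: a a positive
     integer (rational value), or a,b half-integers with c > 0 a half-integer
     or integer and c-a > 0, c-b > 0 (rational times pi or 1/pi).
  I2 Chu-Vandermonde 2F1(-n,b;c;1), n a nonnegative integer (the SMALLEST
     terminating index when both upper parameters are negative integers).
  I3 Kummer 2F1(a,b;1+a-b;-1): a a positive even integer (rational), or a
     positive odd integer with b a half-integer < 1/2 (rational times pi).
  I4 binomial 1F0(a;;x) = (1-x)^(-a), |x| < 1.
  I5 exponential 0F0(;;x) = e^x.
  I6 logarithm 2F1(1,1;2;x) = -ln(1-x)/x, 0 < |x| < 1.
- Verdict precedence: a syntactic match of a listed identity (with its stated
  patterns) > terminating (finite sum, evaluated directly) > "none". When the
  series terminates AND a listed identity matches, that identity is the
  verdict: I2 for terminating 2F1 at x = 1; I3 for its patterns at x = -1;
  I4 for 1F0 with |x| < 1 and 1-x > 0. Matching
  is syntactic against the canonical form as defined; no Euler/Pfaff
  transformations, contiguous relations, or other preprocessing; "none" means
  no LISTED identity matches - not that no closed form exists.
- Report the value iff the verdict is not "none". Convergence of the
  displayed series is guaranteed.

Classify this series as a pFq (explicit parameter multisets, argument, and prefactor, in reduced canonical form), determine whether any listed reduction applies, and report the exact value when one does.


With C = \frac{2}{3}: the canonical form is 2F1(-\frac{7}{5}, \frac{1}{2}; -\frac{3}{2}; \frac{3}{4}). Verdict: none. No listed pattern accepts 2F1(-\frac{7}{5}, \frac{1}{2}; -\frac{3}{2}; \frac{3}{4}).

The tell: t_0 = \frac{2}{3} here, and the running product (C = 2/3, x = 3/4) telescopes to a rising factorial.
Term ratio: r(k) = \frac{3}{4} * (k-\frac{7}{5}) (k+\frac{1}{2}) / [(k-\frac{3}{2}) (k+1)] - rational in k, leading ratio \frac{3}{4}; with t_0 = \frac{2}{3}, classification follows.


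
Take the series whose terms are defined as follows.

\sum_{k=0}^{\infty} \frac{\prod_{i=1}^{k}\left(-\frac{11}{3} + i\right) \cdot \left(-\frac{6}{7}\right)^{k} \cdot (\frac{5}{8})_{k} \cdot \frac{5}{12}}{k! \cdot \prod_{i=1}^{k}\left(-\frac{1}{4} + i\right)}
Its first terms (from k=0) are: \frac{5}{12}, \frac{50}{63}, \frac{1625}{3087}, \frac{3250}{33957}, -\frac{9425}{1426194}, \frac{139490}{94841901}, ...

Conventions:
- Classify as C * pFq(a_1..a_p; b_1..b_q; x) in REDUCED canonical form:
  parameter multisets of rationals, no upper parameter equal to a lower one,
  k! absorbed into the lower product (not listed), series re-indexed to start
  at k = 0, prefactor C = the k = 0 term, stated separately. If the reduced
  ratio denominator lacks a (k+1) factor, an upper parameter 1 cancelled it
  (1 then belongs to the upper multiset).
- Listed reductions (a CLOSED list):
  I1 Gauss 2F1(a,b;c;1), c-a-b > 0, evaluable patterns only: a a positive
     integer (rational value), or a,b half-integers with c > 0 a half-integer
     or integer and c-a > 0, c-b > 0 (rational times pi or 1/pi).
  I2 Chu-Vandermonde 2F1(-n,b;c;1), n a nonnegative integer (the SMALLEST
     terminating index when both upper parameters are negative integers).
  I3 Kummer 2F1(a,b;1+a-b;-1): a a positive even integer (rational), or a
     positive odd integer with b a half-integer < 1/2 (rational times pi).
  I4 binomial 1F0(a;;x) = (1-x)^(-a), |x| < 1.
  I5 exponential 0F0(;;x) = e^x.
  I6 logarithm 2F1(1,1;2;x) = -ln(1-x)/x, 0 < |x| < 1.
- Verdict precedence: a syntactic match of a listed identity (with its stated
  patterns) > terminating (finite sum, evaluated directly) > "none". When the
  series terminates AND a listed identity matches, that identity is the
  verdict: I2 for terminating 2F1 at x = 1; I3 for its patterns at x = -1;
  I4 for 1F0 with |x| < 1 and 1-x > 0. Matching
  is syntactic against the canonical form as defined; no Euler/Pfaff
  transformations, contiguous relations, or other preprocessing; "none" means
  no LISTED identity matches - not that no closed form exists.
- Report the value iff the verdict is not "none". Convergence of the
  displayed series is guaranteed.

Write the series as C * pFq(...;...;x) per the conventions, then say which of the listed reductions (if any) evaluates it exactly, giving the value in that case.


Classification (C = \frac{5}{12}): 2F1 with upper {-\frac{8}{3}, \frac{5}{8}}, lower {\frac{3}{4}}, argument x = -\frac{6}{7}. Verdict: none. Every listed pattern misses the 2F1 form at -\frac{6}{7}, upper {-\frac{8}{3}, \frac{5}{8}}.

First insight: from the first term \frac{5}{12}: the lower running product (C = 5/12, x = -6/7) is a rising factorial.
Consecutive-term ratio: r(k) = -\frac{6}{7} * (k-\frac{8}{3}) (k+\frac{5}{8}) / [(k+\frac{3}{4}) (k+1)] - rational in k. x = -\frac{6}{7}; t_0 = \frac{5}{12}; negate the roots.


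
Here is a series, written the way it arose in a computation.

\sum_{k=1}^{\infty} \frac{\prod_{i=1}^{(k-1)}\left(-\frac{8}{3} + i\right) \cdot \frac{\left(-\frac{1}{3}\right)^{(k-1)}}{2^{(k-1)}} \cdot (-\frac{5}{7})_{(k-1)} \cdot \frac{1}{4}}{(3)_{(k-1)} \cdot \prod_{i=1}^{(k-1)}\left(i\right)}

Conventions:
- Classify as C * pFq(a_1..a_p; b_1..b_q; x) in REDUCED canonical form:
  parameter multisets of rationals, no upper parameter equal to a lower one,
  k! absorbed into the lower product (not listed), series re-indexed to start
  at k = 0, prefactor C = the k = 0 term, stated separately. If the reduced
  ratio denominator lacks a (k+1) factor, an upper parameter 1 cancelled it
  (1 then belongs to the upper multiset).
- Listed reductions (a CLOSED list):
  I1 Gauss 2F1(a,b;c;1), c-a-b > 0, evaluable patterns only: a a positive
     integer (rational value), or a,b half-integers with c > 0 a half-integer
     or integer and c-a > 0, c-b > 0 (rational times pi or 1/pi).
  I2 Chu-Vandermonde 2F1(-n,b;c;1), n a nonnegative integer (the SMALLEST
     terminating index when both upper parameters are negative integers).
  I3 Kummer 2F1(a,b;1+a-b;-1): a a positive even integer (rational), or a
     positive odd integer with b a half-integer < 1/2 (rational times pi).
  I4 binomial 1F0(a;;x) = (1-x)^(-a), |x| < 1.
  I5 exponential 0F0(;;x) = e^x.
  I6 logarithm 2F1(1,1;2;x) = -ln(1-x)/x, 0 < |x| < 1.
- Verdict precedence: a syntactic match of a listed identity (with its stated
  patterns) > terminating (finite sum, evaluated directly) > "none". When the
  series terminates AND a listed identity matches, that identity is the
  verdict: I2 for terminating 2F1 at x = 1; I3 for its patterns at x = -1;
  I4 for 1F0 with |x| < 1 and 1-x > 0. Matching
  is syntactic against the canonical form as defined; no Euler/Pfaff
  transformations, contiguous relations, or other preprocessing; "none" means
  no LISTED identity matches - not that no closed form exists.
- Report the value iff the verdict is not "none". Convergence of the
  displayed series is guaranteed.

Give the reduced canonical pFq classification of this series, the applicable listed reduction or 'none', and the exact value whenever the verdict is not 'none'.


Classification (C = \frac{1}{4}): 2F1 with upper {-\frac{5}{3}, -\frac{5}{7}}, lower {3}, argument x = -\frac{1}{6}. Verdict: no listed reduction: x = -\frac{1}{6} and upper {-\frac{5}{3}, -\frac{5}{7}} fail every I1-I6 pattern.

Structural cue: t_0 = \frac{1}{4} here, and the two k-th powers (C = 1/4) combine into one argument.
Ratio: r(k) = -\frac{1}{6} * (k-\frac{5}{3}) (k-\frac{5}{7}) / [(k+3) (k+1)] ; factor over Q: parameters, x = -\frac{1}{6}, and C = \frac{1}{4}.


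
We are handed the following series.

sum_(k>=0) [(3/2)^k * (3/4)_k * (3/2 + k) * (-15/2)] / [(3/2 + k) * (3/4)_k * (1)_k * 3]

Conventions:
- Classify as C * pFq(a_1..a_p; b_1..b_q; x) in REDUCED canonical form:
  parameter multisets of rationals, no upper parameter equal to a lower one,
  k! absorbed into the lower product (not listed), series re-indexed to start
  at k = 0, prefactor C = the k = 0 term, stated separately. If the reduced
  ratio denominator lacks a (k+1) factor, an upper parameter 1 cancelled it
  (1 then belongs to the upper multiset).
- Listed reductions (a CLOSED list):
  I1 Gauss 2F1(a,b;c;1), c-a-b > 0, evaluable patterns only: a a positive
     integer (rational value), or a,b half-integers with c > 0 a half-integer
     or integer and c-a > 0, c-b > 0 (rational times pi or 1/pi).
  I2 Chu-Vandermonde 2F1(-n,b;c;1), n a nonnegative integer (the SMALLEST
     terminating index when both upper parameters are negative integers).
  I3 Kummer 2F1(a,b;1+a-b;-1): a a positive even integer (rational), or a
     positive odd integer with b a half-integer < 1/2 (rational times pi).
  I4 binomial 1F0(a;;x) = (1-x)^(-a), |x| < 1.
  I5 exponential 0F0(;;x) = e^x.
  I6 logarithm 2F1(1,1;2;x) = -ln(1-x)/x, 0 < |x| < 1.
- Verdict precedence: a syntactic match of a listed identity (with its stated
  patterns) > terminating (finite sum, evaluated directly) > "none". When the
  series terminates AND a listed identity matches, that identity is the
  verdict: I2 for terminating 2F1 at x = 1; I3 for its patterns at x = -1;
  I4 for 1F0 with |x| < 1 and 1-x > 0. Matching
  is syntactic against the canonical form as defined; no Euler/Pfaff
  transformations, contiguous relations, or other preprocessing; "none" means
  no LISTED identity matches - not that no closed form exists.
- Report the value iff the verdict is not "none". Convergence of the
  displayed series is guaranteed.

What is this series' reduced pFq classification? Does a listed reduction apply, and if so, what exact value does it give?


x = 3/2 here; the reduced form reads 0F0, upper {-}, lower {-}, C = -5/2. Verdict: exponential (I5) applies (the 0F0 exponential series at x = 3/2). Hence: (-5/2) * e^(3/2).

Key observation: from the first term -5/2: the parameter 3/4 appears in both the upper and lower lists and cancels (alongside the other common factor).
Adjacent-term ratio: r(k) = (3/2) * 1 / [(k+1)] ; factor over Q: parameters, x = (3/2), and C = -5/2.


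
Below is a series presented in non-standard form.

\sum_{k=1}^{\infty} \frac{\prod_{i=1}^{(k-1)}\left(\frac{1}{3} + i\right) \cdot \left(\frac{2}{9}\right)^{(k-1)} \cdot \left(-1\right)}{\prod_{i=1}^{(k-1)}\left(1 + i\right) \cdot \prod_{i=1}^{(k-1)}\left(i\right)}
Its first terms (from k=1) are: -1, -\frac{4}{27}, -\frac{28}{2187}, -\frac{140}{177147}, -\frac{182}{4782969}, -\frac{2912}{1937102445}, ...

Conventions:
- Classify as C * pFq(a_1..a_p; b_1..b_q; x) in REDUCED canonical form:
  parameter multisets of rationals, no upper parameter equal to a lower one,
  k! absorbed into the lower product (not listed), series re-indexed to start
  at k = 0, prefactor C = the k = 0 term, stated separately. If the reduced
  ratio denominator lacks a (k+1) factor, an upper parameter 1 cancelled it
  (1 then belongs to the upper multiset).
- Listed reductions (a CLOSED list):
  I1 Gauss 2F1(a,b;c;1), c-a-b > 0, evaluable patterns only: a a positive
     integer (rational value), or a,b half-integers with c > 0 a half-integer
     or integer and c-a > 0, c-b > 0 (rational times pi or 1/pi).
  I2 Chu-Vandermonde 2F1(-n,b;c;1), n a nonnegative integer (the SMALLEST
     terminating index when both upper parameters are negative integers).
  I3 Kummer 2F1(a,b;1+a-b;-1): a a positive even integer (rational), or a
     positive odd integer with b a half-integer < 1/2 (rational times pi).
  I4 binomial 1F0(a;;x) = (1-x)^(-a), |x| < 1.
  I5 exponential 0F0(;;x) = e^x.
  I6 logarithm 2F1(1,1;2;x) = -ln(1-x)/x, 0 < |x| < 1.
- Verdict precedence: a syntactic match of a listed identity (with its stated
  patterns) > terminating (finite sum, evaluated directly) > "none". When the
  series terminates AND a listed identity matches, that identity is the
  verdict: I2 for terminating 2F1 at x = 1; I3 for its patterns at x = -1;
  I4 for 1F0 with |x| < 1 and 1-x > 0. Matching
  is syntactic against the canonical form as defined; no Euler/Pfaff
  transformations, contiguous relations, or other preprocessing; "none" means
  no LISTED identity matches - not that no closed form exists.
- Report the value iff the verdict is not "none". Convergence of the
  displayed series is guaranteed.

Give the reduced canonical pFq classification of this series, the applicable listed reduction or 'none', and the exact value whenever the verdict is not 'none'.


Classification (C = -1): 1F1 with upper {\frac{4}{3}}, lower {2}, argument x = \frac{2}{9}. Verdict: none (x = \frac{2}{9}): each listed identity misses the multisets {\frac{4}{3}} ; {2}.

First insight: x = \frac{2}{9} and the lower running product (C = -1) is a rising factorial.
Adjacent-term ratio: r(k) = \frac{2}{9} * (k+\frac{4}{3}) / [(k+2) (k+1)] - poly over poly, x = \frac{2}{9} from leading terms; C = -1 at k = 0.


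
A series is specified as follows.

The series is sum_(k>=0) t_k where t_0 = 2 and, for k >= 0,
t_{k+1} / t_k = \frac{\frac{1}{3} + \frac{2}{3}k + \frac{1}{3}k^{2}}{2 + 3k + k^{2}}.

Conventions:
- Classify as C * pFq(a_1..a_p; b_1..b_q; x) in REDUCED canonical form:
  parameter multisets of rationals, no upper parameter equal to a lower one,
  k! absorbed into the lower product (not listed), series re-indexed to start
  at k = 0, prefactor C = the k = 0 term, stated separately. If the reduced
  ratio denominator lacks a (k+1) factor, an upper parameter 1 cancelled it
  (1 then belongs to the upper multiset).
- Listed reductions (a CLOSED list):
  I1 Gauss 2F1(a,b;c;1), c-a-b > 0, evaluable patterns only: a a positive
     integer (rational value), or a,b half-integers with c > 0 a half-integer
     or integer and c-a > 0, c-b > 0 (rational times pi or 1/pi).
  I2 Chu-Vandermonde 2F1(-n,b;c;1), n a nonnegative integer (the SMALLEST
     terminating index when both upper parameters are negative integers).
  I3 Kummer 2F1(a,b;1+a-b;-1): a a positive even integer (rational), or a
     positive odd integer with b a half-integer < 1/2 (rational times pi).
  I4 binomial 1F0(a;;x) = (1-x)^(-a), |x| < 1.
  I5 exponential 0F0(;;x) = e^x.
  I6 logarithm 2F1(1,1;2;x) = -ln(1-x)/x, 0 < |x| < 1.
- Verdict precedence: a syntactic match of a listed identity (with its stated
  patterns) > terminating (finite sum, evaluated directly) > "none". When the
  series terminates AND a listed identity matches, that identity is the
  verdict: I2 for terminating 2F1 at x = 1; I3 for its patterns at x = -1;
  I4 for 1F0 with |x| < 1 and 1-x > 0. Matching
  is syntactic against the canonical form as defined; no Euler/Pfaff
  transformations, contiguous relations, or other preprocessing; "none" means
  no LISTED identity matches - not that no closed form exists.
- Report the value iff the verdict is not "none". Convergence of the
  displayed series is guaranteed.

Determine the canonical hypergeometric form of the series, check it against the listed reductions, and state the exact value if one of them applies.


Classification (C = 2): 2F1 with upper {1, 1}, lower {2}, argument x = \frac{1}{3}. Verdict: logarithm (I6) applies (the logarithm: parameters (1,1;2), x = \frac{1}{3}). Sum: \left(-6\right) \cdot \ln\left(\frac{2}{3}\right).

Key step: x = \frac{1}{3} and factor the ratio over Q (prefactor 2): negated roots = parameters.
Consecutive-term ratio: r(k) = \frac{1}{3} * (k+1) (k+1) / [(k+2) (k+1)] - poly over poly, x = \frac{1}{3} from leading terms; C = 2 at k = 0.


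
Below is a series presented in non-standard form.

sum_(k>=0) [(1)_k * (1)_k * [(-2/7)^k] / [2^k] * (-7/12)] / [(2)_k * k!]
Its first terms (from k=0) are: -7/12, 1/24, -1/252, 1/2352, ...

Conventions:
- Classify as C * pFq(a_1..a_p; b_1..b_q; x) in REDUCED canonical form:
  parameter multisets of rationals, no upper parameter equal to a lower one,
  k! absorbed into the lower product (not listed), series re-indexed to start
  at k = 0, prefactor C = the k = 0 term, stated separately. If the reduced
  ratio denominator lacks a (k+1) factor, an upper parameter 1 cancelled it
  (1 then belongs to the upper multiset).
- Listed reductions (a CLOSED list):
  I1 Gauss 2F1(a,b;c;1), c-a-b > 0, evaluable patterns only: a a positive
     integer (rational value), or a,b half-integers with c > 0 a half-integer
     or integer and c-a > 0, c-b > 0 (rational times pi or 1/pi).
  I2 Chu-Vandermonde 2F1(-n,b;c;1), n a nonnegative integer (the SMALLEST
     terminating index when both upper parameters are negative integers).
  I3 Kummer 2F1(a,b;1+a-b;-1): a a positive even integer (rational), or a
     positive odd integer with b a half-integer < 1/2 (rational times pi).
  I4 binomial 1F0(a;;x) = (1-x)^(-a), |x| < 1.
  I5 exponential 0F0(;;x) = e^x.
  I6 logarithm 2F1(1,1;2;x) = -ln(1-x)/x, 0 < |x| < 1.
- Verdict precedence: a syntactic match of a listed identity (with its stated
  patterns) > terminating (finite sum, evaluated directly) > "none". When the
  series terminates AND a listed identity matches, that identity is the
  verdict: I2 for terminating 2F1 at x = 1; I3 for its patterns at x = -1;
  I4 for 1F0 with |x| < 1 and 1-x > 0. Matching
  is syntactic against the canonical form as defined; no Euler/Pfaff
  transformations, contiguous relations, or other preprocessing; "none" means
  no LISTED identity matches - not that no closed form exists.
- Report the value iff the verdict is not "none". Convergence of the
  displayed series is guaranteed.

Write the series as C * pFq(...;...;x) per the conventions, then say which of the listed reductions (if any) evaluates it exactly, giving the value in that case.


With C = -7/12: the canonical form is 2F1(1, 1; 2; -1/7). Verdict at x = -1/7: the logarithmic series (I6) matches (the logarithm: parameters (1,1;2), x = -1/7). Its exact value is (-49/12) * ln(8/7).

Key step: t_0 being -7/12, the two k-th powers (prefactor -7/12) combine into one argument.
Term ratio: r(k) = (-1/7) * (k+1) (k+1) / [(k+2) (k+1)] - rational in k, leading ratio (-1/7); with t_0 = -7/12, classification follows.


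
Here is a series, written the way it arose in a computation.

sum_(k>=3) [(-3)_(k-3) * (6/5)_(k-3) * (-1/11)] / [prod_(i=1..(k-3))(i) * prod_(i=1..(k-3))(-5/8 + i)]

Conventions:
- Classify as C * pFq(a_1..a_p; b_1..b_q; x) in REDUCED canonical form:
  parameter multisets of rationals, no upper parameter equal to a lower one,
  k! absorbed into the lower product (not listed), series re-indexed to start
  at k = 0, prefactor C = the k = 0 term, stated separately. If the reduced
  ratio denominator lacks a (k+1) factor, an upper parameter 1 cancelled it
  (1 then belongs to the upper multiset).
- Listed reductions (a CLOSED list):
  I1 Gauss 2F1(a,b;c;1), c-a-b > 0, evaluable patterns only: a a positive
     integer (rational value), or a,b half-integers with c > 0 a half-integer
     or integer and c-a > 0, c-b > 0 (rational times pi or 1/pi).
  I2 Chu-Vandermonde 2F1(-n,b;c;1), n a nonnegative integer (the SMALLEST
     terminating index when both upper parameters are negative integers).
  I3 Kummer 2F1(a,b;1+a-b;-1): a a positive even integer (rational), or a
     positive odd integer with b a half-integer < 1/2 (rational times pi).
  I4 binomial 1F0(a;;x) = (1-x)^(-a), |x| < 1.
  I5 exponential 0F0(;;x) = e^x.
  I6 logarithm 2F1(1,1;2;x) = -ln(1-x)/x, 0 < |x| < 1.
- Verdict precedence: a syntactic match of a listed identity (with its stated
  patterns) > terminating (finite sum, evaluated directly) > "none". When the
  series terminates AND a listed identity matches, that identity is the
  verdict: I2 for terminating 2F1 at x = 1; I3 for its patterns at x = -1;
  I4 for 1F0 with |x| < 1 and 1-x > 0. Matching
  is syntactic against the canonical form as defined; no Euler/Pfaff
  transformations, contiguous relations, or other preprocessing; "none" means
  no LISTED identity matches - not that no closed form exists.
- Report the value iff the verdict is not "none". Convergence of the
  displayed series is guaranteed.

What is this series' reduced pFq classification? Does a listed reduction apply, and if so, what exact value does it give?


Classification (C = -1/11): 2F1 with upper {-3, 6/5}, lower {3/8}, argument x = 1. Verdict: Vandermonde's identity (I2) fires (terminating 2F1 at x = 1 with n = 3, b = 6/5, c = 3/8). Sum: 329/26125.

The tell: from the first term -1/11: the lower running product (prefactor -1/11) is a rising factorial.
Step ratio: r(k) = 1 * (k-3) (k+6/5) / [(k+3/8) (k+1)] - rational in k. x = 1; t_0 = -1/11; negate the roots.


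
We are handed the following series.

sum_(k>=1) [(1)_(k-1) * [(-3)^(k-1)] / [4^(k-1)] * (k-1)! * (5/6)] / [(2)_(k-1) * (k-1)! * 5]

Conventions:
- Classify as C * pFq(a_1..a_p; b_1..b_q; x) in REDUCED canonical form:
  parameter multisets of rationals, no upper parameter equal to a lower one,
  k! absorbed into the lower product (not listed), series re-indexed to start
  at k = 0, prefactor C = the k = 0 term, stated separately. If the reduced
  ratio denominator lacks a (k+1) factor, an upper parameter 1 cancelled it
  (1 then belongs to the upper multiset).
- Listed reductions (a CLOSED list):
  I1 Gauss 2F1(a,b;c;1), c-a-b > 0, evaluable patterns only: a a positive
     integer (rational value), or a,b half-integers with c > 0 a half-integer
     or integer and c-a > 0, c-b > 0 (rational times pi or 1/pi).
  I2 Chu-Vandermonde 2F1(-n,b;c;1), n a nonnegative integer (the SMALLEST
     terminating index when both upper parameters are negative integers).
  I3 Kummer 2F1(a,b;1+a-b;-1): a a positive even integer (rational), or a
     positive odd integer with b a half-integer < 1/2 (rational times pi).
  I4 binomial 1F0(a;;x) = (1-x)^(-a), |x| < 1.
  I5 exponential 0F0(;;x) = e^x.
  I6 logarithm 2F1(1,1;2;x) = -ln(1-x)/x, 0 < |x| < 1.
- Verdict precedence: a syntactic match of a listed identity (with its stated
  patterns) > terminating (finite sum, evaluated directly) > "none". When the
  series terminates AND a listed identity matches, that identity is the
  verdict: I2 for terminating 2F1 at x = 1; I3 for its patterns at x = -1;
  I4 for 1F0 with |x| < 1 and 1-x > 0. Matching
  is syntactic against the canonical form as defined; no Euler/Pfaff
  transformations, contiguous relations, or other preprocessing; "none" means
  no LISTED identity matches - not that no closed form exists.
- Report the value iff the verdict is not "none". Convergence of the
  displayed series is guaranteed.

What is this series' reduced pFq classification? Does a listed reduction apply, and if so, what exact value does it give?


Reduced: x = -3/4, 2F1, upper = {1, 1}, lower = {2}, C = 1/6. Verdict: this is the I6 logarithm reduction (the logarithm: parameters (1,1;2), x = -3/4). Hence: (2/9) * ln(7/4).

First insight: t_0 = 1/6 here, and the constant factors (C = 1/6) combine into one prefactor.
Term ratio: r(k) = (-3/4) * (k+1) (k+1) / [(k+2) (k+1)] - poly over poly, x = (-3/4) from leading terms; C = 1/6 at k = 0.


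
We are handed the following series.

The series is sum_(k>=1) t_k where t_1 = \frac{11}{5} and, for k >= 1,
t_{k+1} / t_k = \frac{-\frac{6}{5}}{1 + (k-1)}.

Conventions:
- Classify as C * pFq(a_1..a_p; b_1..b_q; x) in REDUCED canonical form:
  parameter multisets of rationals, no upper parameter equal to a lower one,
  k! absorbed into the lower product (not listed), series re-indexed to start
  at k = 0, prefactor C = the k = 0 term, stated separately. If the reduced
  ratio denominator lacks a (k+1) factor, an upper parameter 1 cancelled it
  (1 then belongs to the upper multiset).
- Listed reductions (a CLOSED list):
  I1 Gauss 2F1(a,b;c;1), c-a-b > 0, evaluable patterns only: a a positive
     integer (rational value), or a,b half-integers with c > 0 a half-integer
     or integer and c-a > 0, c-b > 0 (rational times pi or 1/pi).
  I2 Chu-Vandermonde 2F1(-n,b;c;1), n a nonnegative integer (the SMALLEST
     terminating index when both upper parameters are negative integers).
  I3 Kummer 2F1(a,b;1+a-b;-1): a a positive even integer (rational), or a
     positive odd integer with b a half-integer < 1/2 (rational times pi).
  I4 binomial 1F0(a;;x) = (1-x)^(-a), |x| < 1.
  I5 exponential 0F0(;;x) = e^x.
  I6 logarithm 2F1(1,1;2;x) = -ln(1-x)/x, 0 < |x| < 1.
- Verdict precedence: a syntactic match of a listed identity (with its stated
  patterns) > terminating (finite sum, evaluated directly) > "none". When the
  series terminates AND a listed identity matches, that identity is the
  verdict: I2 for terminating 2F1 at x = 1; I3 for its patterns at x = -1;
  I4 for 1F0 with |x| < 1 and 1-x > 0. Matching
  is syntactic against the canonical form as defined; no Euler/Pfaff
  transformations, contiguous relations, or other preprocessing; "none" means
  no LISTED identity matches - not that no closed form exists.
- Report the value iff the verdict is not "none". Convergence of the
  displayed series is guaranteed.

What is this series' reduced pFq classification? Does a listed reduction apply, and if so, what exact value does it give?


This is \frac{11}{5} * 0F0(-; -; -\frac{6}{5}) in reduced canonical form. Verdict: the I5 exponential reduction fires (the 0F0 exponential series at x = -\frac{6}{5}). Hence: \frac{11}{5} \cdot e^{-\frac{6}{5}}.

First insight: with t_0 = \frac{11}{5}, factor the ratio over Q (C = 11/5): negated roots = parameters.
Step ratio: r(k) = -\frac{6}{5} * 1 / [(k+1)] - rational in k. x = -\frac{6}{5}; t_0 = \frac{11}{5}; negate the roots.


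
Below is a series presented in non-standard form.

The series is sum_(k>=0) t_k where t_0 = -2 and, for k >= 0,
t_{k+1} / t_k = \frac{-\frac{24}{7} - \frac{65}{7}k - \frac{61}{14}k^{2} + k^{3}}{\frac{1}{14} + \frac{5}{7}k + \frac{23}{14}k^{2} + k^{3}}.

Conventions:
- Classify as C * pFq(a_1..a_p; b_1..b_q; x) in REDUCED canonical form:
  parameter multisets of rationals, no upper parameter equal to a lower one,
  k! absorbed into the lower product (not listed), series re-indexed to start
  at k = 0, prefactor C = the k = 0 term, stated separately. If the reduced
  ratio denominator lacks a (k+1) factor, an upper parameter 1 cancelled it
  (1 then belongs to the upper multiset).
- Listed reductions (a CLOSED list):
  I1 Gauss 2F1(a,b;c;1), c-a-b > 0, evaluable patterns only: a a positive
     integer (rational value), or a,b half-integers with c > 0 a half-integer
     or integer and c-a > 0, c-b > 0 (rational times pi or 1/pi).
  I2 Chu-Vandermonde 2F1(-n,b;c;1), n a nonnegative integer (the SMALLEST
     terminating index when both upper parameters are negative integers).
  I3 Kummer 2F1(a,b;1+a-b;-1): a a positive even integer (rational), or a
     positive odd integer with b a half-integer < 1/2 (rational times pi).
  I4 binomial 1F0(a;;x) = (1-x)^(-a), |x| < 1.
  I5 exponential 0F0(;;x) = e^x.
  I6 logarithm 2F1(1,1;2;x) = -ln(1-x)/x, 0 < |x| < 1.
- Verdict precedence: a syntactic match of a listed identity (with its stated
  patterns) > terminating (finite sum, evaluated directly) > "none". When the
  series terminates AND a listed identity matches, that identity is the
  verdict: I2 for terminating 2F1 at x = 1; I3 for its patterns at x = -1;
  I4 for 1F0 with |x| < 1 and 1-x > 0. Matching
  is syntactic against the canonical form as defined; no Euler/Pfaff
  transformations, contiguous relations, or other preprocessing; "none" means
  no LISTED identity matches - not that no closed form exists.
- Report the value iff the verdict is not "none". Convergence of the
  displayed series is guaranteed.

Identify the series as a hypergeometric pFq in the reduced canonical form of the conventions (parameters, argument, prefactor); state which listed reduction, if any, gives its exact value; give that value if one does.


Reduced: x = 1, 2F1, upper = {-6, \frac{8}{7}}, lower = {\frac{1}{7}}, C = -2. Verdict: Chu-Vandermonde (I2) fires (terminating 2F1 at x = 1 with n = 6, b = 8/7, c = \frac{1}{7}). Sum: 0.

Key observation: from the first term -2: cancel k + 1/2 from the displayed ratio first; then C = -2, x = 1.
Term ratio: r(k) = 1 * (k-6) (k+\frac{8}{7}) / [(k+\frac{1}{7}) (k+1)] - poly over poly, x = 1 from leading terms; C = -2 at k = 0.


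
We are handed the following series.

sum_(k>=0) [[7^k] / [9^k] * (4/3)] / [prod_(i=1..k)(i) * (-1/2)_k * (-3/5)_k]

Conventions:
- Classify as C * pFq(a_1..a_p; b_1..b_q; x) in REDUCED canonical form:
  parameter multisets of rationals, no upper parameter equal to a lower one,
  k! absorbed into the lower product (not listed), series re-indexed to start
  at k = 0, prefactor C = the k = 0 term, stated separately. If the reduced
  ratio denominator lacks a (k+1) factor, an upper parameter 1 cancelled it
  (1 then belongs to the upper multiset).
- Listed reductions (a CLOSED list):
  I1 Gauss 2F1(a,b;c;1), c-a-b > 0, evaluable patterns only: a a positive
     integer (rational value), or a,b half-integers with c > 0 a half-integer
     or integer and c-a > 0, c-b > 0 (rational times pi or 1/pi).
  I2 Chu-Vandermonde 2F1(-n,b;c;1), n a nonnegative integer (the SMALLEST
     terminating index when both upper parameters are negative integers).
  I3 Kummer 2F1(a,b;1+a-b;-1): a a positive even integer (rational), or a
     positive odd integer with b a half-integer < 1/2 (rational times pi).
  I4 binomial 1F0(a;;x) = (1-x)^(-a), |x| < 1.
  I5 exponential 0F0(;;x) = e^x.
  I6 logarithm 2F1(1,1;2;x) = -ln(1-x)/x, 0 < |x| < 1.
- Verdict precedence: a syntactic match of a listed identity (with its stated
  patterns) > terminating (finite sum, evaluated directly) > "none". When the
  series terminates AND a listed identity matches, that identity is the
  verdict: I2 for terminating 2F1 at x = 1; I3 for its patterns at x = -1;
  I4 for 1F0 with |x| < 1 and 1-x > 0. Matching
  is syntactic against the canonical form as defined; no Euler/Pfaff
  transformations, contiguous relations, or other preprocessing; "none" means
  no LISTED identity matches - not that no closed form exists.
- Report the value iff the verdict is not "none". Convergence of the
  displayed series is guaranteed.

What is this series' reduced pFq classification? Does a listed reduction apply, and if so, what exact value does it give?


The tell: t_0 = 4/3 here, and the two geometric factors (prefactor 4/3) combine into one argument.
Step ratio: r(k) = (7/9) * 1 / [(k-3/5) (k-1/2) (k+1)] - rational in k. x = (7/9); t_0 = 4/3; negate the roots.

x = 7/9 here; the reduced form reads 0F2, upper {-}, lower {-3/5, -1/2}, C = 4/3. Verdict: none. A 0F2 with upper {-} fits none of I1-I6 at x = 7/9; the sum runs forever.
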